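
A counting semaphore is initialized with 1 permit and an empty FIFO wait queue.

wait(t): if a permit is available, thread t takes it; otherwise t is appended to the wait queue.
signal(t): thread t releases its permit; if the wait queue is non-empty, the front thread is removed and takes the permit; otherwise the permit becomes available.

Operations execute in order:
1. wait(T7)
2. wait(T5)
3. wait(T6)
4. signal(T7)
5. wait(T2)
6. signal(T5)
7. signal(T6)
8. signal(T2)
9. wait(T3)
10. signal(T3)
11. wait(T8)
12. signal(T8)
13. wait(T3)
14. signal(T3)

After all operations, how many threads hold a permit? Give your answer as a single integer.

Step 1: wait(T7) -> count=0 queue=[] holders={T7}
Step 2: wait(T5) -> count=0 queue=[T5] holders={T7}
Step 3: wait(T6) -> count=0 queue=[T5,T6] holders={T7}
Step 4: signal(T7) -> count=0 queue=[T6] holders={T5}
Step 5: wait(T2) -> count=0 queue=[T6,T2] holders={T5}
Step 6: signal(T5) -> count=0 queue=[T2] holders={T6}
Step 7: signal(T6) -> count=0 queue=[] holders={T2}
Step 8: signal(T2) -> count=1 queue=[] holders={none}
Step 9: wait(T3) -> count=0 queue=[] holders={T3}
Step 10: signal(T3) -> count=1 queue=[] holders={none}
Step 11: wait(T8) -> count=0 queue=[] holders={T8}
Step 12: signal(T8) -> count=1 queue=[] holders={none}
Step 13: wait(T3) -> count=0 queue=[] holders={T3}
Step 14: signal(T3) -> count=1 queue=[] holders={none}
Final holders: {none} -> 0 thread(s)

Answer: 0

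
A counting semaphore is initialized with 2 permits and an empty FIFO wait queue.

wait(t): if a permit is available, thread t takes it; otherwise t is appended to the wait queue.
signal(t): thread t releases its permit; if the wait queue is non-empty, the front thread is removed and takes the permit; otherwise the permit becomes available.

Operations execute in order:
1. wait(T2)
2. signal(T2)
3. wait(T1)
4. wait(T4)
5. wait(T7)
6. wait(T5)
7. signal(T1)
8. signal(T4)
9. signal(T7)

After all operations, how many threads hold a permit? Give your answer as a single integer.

Step 1: wait(T2) -> count=1 queue=[] holders={T2}
Step 2: signal(T2) -> count=2 queue=[] holders={none}
Step 3: wait(T1) -> count=1 queue=[] holders={T1}
Step 4: wait(T4) -> count=0 queue=[] holders={T1,T4}
Step 5: wait(T7) -> count=0 queue=[T7] holders={T1,T4}
Step 6: wait(T5) -> count=0 queue=[T7,T5] holders={T1,T4}
Step 7: signal(T1) -> count=0 queue=[T5] holders={T4,T7}
Step 8: signal(T4) -> count=0 queue=[] holders={T5,T7}
Step 9: signal(T7) -> count=1 queue=[] holders={T5}
Final holders: {T5} -> 1 thread(s)

Answer: 1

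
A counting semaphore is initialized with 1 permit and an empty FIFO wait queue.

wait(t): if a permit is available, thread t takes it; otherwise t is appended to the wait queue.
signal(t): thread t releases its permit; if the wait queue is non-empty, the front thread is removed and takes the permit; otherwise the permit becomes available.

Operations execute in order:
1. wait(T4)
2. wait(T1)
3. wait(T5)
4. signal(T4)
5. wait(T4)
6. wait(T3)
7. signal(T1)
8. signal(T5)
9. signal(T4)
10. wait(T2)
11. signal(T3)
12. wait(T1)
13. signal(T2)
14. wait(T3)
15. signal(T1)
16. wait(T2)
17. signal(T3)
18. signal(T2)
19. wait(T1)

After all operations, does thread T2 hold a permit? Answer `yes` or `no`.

Answer: no

Derivation:
Step 1: wait(T4) -> count=0 queue=[] holders={T4}
Step 2: wait(T1) -> count=0 queue=[T1] holders={T4}
Step 3: wait(T5) -> count=0 queue=[T1,T5] holders={T4}
Step 4: signal(T4) -> count=0 queue=[T5] holders={T1}
Step 5: wait(T4) -> count=0 queue=[T5,T4] holders={T1}
Step 6: wait(T3) -> count=0 queue=[T5,T4,T3] holders={T1}
Step 7: signal(T1) -> count=0 queue=[T4,T3] holders={T5}
Step 8: signal(T5) -> count=0 queue=[T3] holders={T4}
Step 9: signal(T4) -> count=0 queue=[] holders={T3}
Step 10: wait(T2) -> count=0 queue=[T2] holders={T3}
Step 11: signal(T3) -> count=0 queue=[] holders={T2}
Step 12: wait(T1) -> count=0 queue=[T1] holders={T2}
Step 13: signal(T2) -> count=0 queue=[] holders={T1}
Step 14: wait(T3) -> count=0 queue=[T3] holders={T1}
Step 15: signal(T1) -> count=0 queue=[] holders={T3}
Step 16: wait(T2) -> count=0 queue=[T2] holders={T3}
Step 17: signal(T3) -> count=0 queue=[] holders={T2}
Step 18: signal(T2) -> count=1 queue=[] holders={none}
Step 19: wait(T1) -> count=0 queue=[] holders={T1}
Final holders: {T1} -> T2 not in holders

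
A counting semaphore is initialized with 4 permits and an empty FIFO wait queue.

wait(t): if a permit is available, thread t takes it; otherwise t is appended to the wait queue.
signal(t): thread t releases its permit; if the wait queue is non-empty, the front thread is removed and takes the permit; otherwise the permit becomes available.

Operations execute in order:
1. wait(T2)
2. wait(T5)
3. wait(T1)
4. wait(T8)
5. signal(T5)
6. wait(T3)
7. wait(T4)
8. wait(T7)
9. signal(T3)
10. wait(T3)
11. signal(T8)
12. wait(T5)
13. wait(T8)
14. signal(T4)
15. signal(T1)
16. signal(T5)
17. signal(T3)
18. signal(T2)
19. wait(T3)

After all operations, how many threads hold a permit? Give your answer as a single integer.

Step 1: wait(T2) -> count=3 queue=[] holders={T2}
Step 2: wait(T5) -> count=2 queue=[] holders={T2,T5}
Step 3: wait(T1) -> count=1 queue=[] holders={T1,T2,T5}
Step 4: wait(T8) -> count=0 queue=[] holders={T1,T2,T5,T8}
Step 5: signal(T5) -> count=1 queue=[] holders={T1,T2,T8}
Step 6: wait(T3) -> count=0 queue=[] holders={T1,T2,T3,T8}
Step 7: wait(T4) -> count=0 queue=[T4] holders={T1,T2,T3,T8}
Step 8: wait(T7) -> count=0 queue=[T4,T7] holders={T1,T2,T3,T8}
Step 9: signal(T3) -> count=0 queue=[T7] holders={T1,T2,T4,T8}
Step 10: wait(T3) -> count=0 queue=[T7,T3] holders={T1,T2,T4,T8}
Step 11: signal(T8) -> count=0 queue=[T3] holders={T1,T2,T4,T7}
Step 12: wait(T5) -> count=0 queue=[T3,T5] holders={T1,T2,T4,T7}
Step 13: wait(T8) -> count=0 queue=[T3,T5,T8] holders={T1,T2,T4,T7}
Step 14: signal(T4) -> count=0 queue=[T5,T8] holders={T1,T2,T3,T7}
Step 15: signal(T1) -> count=0 queue=[T8] holders={T2,T3,T5,T7}
Step 16: signal(T5) -> count=0 queue=[] holders={T2,T3,T7,T8}
Step 17: signal(T3) -> count=1 queue=[] holders={T2,T7,T8}
Step 18: signal(T2) -> count=2 queue=[] holders={T7,T8}
Step 19: wait(T3) -> count=1 queue=[] holders={T3,T7,T8}
Final holders: {T3,T7,T8} -> 3 thread(s)

Answer: 3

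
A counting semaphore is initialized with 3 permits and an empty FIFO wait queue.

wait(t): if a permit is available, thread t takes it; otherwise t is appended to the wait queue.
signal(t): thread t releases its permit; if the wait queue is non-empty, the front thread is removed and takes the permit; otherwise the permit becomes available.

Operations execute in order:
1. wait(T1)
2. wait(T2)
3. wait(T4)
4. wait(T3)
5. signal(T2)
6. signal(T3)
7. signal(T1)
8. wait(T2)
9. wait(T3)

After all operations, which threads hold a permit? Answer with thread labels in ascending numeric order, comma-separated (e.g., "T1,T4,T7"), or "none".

Step 1: wait(T1) -> count=2 queue=[] holders={T1}
Step 2: wait(T2) -> count=1 queue=[] holders={T1,T2}
Step 3: wait(T4) -> count=0 queue=[] holders={T1,T2,T4}
Step 4: wait(T3) -> count=0 queue=[T3] holders={T1,T2,T4}
Step 5: signal(T2) -> count=0 queue=[] holders={T1,T3,T4}
Step 6: signal(T3) -> count=1 queue=[] holders={T1,T4}
Step 7: signal(T1) -> count=2 queue=[] holders={T4}
Step 8: wait(T2) -> count=1 queue=[] holders={T2,T4}
Step 9: wait(T3) -> count=0 queue=[] holders={T2,T3,T4}
Final holders: T2,T3,T4

Answer: T2,T3,T4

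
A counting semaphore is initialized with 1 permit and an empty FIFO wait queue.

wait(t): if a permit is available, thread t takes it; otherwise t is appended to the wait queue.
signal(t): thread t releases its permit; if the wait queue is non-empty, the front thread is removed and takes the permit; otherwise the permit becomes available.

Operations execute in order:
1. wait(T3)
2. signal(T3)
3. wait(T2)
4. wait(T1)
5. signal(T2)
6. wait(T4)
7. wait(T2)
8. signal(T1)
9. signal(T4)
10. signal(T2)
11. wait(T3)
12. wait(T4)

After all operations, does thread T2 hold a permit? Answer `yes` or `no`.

Answer: no

Derivation:
Step 1: wait(T3) -> count=0 queue=[] holders={T3}
Step 2: signal(T3) -> count=1 queue=[] holders={none}
Step 3: wait(T2) -> count=0 queue=[] holders={T2}
Step 4: wait(T1) -> count=0 queue=[T1] holders={T2}
Step 5: signal(T2) -> count=0 queue=[] holders={T1}
Step 6: wait(T4) -> count=0 queue=[T4] holders={T1}
Step 7: wait(T2) -> count=0 queue=[T4,T2] holders={T1}
Step 8: signal(T1) -> count=0 queue=[T2] holders={T4}
Step 9: signal(T4) -> count=0 queue=[] holders={T2}
Step 10: signal(T2) -> count=1 queue=[] holders={none}
Step 11: wait(T3) -> count=0 queue=[] holders={T3}
Step 12: wait(T4) -> count=0 queue=[T4] holders={T3}
Final holders: {T3} -> T2 not in holders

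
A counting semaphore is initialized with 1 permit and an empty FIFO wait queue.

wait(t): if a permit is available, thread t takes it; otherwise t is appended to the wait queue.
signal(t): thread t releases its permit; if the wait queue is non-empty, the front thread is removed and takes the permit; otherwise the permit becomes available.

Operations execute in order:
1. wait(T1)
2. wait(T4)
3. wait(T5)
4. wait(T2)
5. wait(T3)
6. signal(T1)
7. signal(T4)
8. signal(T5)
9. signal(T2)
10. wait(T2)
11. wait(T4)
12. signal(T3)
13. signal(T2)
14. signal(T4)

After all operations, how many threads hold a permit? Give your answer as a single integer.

Answer: 0

Derivation:
Step 1: wait(T1) -> count=0 queue=[] holders={T1}
Step 2: wait(T4) -> count=0 queue=[T4] holders={T1}
Step 3: wait(T5) -> count=0 queue=[T4,T5] holders={T1}
Step 4: wait(T2) -> count=0 queue=[T4,T5,T2] holders={T1}
Step 5: wait(T3) -> count=0 queue=[T4,T5,T2,T3] holders={T1}
Step 6: signal(T1) -> count=0 queue=[T5,T2,T3] holders={T4}
Step 7: signal(T4) -> count=0 queue=[T2,T3] holders={T5}
Step 8: signal(T5) -> count=0 queue=[T3] holders={T2}
Step 9: signal(T2) -> count=0 queue=[] holders={T3}
Step 10: wait(T2) -> count=0 queue=[T2] holders={T3}
Step 11: wait(T4) -> count=0 queue=[T2,T4] holders={T3}
Step 12: signal(T3) -> count=0 queue=[T4] holders={T2}
Step 13: signal(T2) -> count=0 queue=[] holders={T4}
Step 14: signal(T4) -> count=1 queue=[] holders={none}
Final holders: {none} -> 0 thread(s)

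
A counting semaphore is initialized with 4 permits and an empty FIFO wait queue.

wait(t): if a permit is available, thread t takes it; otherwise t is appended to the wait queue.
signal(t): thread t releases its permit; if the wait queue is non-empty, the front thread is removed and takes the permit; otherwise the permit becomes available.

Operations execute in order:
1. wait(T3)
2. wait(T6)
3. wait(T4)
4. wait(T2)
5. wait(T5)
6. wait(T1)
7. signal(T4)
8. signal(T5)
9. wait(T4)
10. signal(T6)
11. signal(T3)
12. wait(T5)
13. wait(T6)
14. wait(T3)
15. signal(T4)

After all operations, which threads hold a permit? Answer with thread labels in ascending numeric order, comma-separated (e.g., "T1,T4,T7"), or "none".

Step 1: wait(T3) -> count=3 queue=[] holders={T3}
Step 2: wait(T6) -> count=2 queue=[] holders={T3,T6}
Step 3: wait(T4) -> count=1 queue=[] holders={T3,T4,T6}
Step 4: wait(T2) -> count=0 queue=[] holders={T2,T3,T4,T6}
Step 5: wait(T5) -> count=0 queue=[T5] holders={T2,T3,T4,T6}
Step 6: wait(T1) -> count=0 queue=[T5,T1] holders={T2,T3,T4,T6}
Step 7: signal(T4) -> count=0 queue=[T1] holders={T2,T3,T5,T6}
Step 8: signal(T5) -> count=0 queue=[] holders={T1,T2,T3,T6}
Step 9: wait(T4) -> count=0 queue=[T4] holders={T1,T2,T3,T6}
Step 10: signal(T6) -> count=0 queue=[] holders={T1,T2,T3,T4}
Step 11: signal(T3) -> count=1 queue=[] holders={T1,T2,T4}
Step 12: wait(T5) -> count=0 queue=[] holders={T1,T2,T4,T5}
Step 13: wait(T6) -> count=0 queue=[T6] holders={T1,T2,T4,T5}
Step 14: wait(T3) -> count=0 queue=[T6,T3] holders={T1,T2,T4,T5}
Step 15: signal(T4) -> count=0 queue=[T3] holders={T1,T2,T5,T6}
Final holders: T1,T2,T5,T6

Answer: T1,T2,T5,T6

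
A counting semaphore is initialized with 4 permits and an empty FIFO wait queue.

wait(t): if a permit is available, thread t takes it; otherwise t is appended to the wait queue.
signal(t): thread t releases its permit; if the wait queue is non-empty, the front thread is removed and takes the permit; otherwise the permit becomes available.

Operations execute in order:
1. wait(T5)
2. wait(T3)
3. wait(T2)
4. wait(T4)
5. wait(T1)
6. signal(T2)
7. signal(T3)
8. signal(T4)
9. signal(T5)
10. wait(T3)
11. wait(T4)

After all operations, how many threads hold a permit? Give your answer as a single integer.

Answer: 3

Derivation:
Step 1: wait(T5) -> count=3 queue=[] holders={T5}
Step 2: wait(T3) -> count=2 queue=[] holders={T3,T5}
Step 3: wait(T2) -> count=1 queue=[] holders={T2,T3,T5}
Step 4: wait(T4) -> count=0 queue=[] holders={T2,T3,T4,T5}
Step 5: wait(T1) -> count=0 queue=[T1] holders={T2,T3,T4,T5}
Step 6: signal(T2) -> count=0 queue=[] holders={T1,T3,T4,T5}
Step 7: signal(T3) -> count=1 queue=[] holders={T1,T4,T5}
Step 8: signal(T4) -> count=2 queue=[] holders={T1,T5}
Step 9: signal(T5) -> count=3 queue=[] holders={T1}
Step 10: wait(T3) -> count=2 queue=[] holders={T1,T3}
Step 11: wait(T4) -> count=1 queue=[] holders={T1,T3,T4}
Final holders: {T1,T3,T4} -> 3 thread(s)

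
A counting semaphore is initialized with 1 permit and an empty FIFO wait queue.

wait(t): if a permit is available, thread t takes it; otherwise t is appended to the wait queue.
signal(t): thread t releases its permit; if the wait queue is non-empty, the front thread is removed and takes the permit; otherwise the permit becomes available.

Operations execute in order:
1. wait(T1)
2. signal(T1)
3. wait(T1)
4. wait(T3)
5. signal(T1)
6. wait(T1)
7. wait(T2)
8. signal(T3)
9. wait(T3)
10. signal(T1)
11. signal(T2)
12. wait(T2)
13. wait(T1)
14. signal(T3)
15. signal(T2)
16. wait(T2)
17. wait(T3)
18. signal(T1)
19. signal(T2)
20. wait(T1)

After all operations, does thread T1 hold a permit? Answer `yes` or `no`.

Answer: no

Derivation:
Step 1: wait(T1) -> count=0 queue=[] holders={T1}
Step 2: signal(T1) -> count=1 queue=[] holders={none}
Step 3: wait(T1) -> count=0 queue=[] holders={T1}
Step 4: wait(T3) -> count=0 queue=[T3] holders={T1}
Step 5: signal(T1) -> count=0 queue=[] holders={T3}
Step 6: wait(T1) -> count=0 queue=[T1] holders={T3}
Step 7: wait(T2) -> count=0 queue=[T1,T2] holders={T3}
Step 8: signal(T3) -> count=0 queue=[T2] holders={T1}
Step 9: wait(T3) -> count=0 queue=[T2,T3] holders={T1}
Step 10: signal(T1) -> count=0 queue=[T3] holders={T2}
Step 11: signal(T2) -> count=0 queue=[] holders={T3}
Step 12: wait(T2) -> count=0 queue=[T2] holders={T3}
Step 13: wait(T1) -> count=0 queue=[T2,T1] holders={T3}
Step 14: signal(T3) -> count=0 queue=[T1] holders={T2}
Step 15: signal(T2) -> count=0 queue=[] holders={T1}
Step 16: wait(T2) -> count=0 queue=[T2] holders={T1}
Step 17: wait(T3) -> count=0 queue=[T2,T3] holders={T1}
Step 18: signal(T1) -> count=0 queue=[T3] holders={T2}
Step 19: signal(T2) -> count=0 queue=[] holders={T3}
Step 20: wait(T1) -> count=0 queue=[T1] holders={T3}
Final holders: {T3} -> T1 not in holders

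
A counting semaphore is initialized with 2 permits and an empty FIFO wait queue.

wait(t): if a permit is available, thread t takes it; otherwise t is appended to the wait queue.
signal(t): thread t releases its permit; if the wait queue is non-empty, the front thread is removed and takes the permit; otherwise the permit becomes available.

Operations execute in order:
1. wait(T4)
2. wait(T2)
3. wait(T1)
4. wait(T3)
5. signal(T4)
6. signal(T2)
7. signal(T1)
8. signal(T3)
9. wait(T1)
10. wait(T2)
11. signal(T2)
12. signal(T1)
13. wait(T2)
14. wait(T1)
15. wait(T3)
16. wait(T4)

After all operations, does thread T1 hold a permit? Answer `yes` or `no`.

Step 1: wait(T4) -> count=1 queue=[] holders={T4}
Step 2: wait(T2) -> count=0 queue=[] holders={T2,T4}
Step 3: wait(T1) -> count=0 queue=[T1] holders={T2,T4}
Step 4: wait(T3) -> count=0 queue=[T1,T3] holders={T2,T4}
Step 5: signal(T4) -> count=0 queue=[T3] holders={T1,T2}
Step 6: signal(T2) -> count=0 queue=[] holders={T1,T3}
Step 7: signal(T1) -> count=1 queue=[] holders={T3}
Step 8: signal(T3) -> count=2 queue=[] holders={none}
Step 9: wait(T1) -> count=1 queue=[] holders={T1}
Step 10: wait(T2) -> count=0 queue=[] holders={T1,T2}
Step 11: signal(T2) -> count=1 queue=[] holders={T1}
Step 12: signal(T1) -> count=2 queue=[] holders={none}
Step 13: wait(T2) -> count=1 queue=[] holders={T2}
Step 14: wait(T1) -> count=0 queue=[] holders={T1,T2}
Step 15: wait(T3) -> count=0 queue=[T3] holders={T1,T2}
Step 16: wait(T4) -> count=0 queue=[T3,T4] holders={T1,T2}
Final holders: {T1,T2} -> T1 in holders

Answer: yes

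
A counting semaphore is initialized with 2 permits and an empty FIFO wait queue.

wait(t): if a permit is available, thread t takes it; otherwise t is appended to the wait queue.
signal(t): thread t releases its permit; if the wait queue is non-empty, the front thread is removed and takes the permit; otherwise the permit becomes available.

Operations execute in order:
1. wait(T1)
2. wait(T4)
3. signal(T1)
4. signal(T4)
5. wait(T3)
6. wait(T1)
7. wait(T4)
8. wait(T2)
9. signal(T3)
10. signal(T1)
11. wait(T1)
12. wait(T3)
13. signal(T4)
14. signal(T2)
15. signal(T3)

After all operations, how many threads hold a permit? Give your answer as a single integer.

Answer: 1

Derivation:
Step 1: wait(T1) -> count=1 queue=[] holders={T1}
Step 2: wait(T4) -> count=0 queue=[] holders={T1,T4}
Step 3: signal(T1) -> count=1 queue=[] holders={T4}
Step 4: signal(T4) -> count=2 queue=[] holders={none}
Step 5: wait(T3) -> count=1 queue=[] holders={T3}
Step 6: wait(T1) -> count=0 queue=[] holders={T1,T3}
Step 7: wait(T4) -> count=0 queue=[T4] holders={T1,T3}
Step 8: wait(T2) -> count=0 queue=[T4,T2] holders={T1,T3}
Step 9: signal(T3) -> count=0 queue=[T2] holders={T1,T4}
Step 10: signal(T1) -> count=0 queue=[] holders={T2,T4}
Step 11: wait(T1) -> count=0 queue=[T1] holders={T2,T4}
Step 12: wait(T3) -> count=0 queue=[T1,T3] holders={T2,T4}
Step 13: signal(T4) -> count=0 queue=[T3] holders={T1,T2}
Step 14: signal(T2) -> count=0 queue=[] holders={T1,T3}
Step 15: signal(T3) -> count=1 queue=[] holders={T1}
Final holders: {T1} -> 1 thread(s)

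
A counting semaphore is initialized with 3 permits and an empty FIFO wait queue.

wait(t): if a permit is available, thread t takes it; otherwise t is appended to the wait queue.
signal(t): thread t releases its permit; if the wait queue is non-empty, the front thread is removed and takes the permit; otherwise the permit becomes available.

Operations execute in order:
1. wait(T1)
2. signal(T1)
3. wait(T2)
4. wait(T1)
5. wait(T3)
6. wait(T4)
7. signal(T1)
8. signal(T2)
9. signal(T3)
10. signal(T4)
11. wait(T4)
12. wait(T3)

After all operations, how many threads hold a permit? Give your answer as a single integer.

Step 1: wait(T1) -> count=2 queue=[] holders={T1}
Step 2: signal(T1) -> count=3 queue=[] holders={none}
Step 3: wait(T2) -> count=2 queue=[] holders={T2}
Step 4: wait(T1) -> count=1 queue=[] holders={T1,T2}
Step 5: wait(T3) -> count=0 queue=[] holders={T1,T2,T3}
Step 6: wait(T4) -> count=0 queue=[T4] holders={T1,T2,T3}
Step 7: signal(T1) -> count=0 queue=[] holders={T2,T3,T4}
Step 8: signal(T2) -> count=1 queue=[] holders={T3,T4}
Step 9: signal(T3) -> count=2 queue=[] holders={T4}
Step 10: signal(T4) -> count=3 queue=[] holders={none}
Step 11: wait(T4) -> count=2 queue=[] holders={T4}
Step 12: wait(T3) -> count=1 queue=[] holders={T3,T4}
Final holders: {T3,T4} -> 2 thread(s)

Answer: 2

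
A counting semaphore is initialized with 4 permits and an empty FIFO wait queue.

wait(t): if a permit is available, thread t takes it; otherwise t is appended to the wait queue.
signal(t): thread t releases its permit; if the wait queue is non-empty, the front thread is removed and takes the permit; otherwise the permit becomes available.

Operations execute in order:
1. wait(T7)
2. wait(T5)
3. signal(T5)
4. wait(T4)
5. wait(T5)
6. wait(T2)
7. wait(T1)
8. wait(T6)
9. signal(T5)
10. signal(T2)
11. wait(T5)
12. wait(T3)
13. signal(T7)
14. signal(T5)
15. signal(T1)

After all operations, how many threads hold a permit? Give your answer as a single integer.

Step 1: wait(T7) -> count=3 queue=[] holders={T7}
Step 2: wait(T5) -> count=2 queue=[] holders={T5,T7}
Step 3: signal(T5) -> count=3 queue=[] holders={T7}
Step 4: wait(T4) -> count=2 queue=[] holders={T4,T7}
Step 5: wait(T5) -> count=1 queue=[] holders={T4,T5,T7}
Step 6: wait(T2) -> count=0 queue=[] holders={T2,T4,T5,T7}
Step 7: wait(T1) -> count=0 queue=[T1] holders={T2,T4,T5,T7}
Step 8: wait(T6) -> count=0 queue=[T1,T6] holders={T2,T4,T5,T7}
Step 9: signal(T5) -> count=0 queue=[T6] holders={T1,T2,T4,T7}
Step 10: signal(T2) -> count=0 queue=[] holders={T1,T4,T6,T7}
Step 11: wait(T5) -> count=0 queue=[T5] holders={T1,T4,T6,T7}
Step 12: wait(T3) -> count=0 queue=[T5,T3] holders={T1,T4,T6,T7}
Step 13: signal(T7) -> count=0 queue=[T3] holders={T1,T4,T5,T6}
Step 14: signal(T5) -> count=0 queue=[] holders={T1,T3,T4,T6}
Step 15: signal(T1) -> count=1 queue=[] holders={T3,T4,T6}
Final holders: {T3,T4,T6} -> 3 thread(s)

Answer: 3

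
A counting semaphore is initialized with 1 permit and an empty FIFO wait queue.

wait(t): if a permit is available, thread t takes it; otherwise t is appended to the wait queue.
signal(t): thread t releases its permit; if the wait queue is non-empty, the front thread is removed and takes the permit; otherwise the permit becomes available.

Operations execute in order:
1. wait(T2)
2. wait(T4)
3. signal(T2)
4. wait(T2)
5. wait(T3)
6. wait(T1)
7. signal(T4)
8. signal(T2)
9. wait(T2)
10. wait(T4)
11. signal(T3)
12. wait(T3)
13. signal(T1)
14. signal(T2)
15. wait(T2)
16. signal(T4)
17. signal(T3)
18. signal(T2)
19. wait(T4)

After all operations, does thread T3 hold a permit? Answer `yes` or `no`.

Answer: no

Derivation:
Step 1: wait(T2) -> count=0 queue=[] holders={T2}
Step 2: wait(T4) -> count=0 queue=[T4] holders={T2}
Step 3: signal(T2) -> count=0 queue=[] holders={T4}
Step 4: wait(T2) -> count=0 queue=[T2] holders={T4}
Step 5: wait(T3) -> count=0 queue=[T2,T3] holders={T4}
Step 6: wait(T1) -> count=0 queue=[T2,T3,T1] holders={T4}
Step 7: signal(T4) -> count=0 queue=[T3,T1] holders={T2}
Step 8: signal(T2) -> count=0 queue=[T1] holders={T3}
Step 9: wait(T2) -> count=0 queue=[T1,T2] holders={T3}
Step 10: wait(T4) -> count=0 queue=[T1,T2,T4] holders={T3}
Step 11: signal(T3) -> count=0 queue=[T2,T4] holders={T1}
Step 12: wait(T3) -> count=0 queue=[T2,T4,T3] holders={T1}
Step 13: signal(T1) -> count=0 queue=[T4,T3] holders={T2}
Step 14: signal(T2) -> count=0 queue=[T3] holders={T4}
Step 15: wait(T2) -> count=0 queue=[T3,T2] holders={T4}
Step 16: signal(T4) -> count=0 queue=[T2] holders={T3}
Step 17: signal(T3) -> count=0 queue=[] holders={T2}
Step 18: signal(T2) -> count=1 queue=[] holders={none}
Step 19: wait(T4) -> count=0 queue=[] holders={T4}
Final holders: {T4} -> T3 not in holders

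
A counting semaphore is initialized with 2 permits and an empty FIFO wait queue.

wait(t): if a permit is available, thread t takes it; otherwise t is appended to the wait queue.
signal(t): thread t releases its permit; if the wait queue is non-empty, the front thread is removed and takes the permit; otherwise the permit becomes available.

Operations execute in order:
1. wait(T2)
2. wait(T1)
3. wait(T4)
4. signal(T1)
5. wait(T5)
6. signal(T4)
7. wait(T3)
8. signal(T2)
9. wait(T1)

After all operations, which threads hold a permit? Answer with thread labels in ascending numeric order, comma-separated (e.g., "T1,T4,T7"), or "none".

Step 1: wait(T2) -> count=1 queue=[] holders={T2}
Step 2: wait(T1) -> count=0 queue=[] holders={T1,T2}
Step 3: wait(T4) -> count=0 queue=[T4] holders={T1,T2}
Step 4: signal(T1) -> count=0 queue=[] holders={T2,T4}
Step 5: wait(T5) -> count=0 queue=[T5] holders={T2,T4}
Step 6: signal(T4) -> count=0 queue=[] holders={T2,T5}
Step 7: wait(T3) -> count=0 queue=[T3] holders={T2,T5}
Step 8: signal(T2) -> count=0 queue=[] holders={T3,T5}
Step 9: wait(T1) -> count=0 queue=[T1] holders={T3,T5}
Final holders: T3,T5

Answer: T3,T5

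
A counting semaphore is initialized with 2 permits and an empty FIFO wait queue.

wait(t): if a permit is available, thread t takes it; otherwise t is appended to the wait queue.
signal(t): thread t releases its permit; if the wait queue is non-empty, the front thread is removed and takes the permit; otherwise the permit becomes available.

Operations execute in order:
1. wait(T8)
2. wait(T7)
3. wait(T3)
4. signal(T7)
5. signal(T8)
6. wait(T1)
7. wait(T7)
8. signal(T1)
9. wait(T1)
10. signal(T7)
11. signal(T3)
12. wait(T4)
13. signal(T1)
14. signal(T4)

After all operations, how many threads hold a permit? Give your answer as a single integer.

Step 1: wait(T8) -> count=1 queue=[] holders={T8}
Step 2: wait(T7) -> count=0 queue=[] holders={T7,T8}
Step 3: wait(T3) -> count=0 queue=[T3] holders={T7,T8}
Step 4: signal(T7) -> count=0 queue=[] holders={T3,T8}
Step 5: signal(T8) -> count=1 queue=[] holders={T3}
Step 6: wait(T1) -> count=0 queue=[] holders={T1,T3}
Step 7: wait(T7) -> count=0 queue=[T7] holders={T1,T3}
Step 8: signal(T1) -> count=0 queue=[] holders={T3,T7}
Step 9: wait(T1) -> count=0 queue=[T1] holders={T3,T7}
Step 10: signal(T7) -> count=0 queue=[] holders={T1,T3}
Step 11: signal(T3) -> count=1 queue=[] holders={T1}
Step 12: wait(T4) -> count=0 queue=[] holders={T1,T4}
Step 13: signal(T1) -> count=1 queue=[] holders={T4}
Step 14: signal(T4) -> count=2 queue=[] holders={none}
Final holders: {none} -> 0 thread(s)

Answer: 0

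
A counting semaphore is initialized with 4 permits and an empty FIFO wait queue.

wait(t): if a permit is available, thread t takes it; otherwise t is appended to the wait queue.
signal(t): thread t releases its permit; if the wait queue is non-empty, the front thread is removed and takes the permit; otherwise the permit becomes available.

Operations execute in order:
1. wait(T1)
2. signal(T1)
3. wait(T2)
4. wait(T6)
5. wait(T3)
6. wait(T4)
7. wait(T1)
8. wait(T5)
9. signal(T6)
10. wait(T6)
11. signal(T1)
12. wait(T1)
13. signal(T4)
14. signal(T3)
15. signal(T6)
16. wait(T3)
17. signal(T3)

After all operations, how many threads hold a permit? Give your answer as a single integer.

Step 1: wait(T1) -> count=3 queue=[] holders={T1}
Step 2: signal(T1) -> count=4 queue=[] holders={none}
Step 3: wait(T2) -> count=3 queue=[] holders={T2}
Step 4: wait(T6) -> count=2 queue=[] holders={T2,T6}
Step 5: wait(T3) -> count=1 queue=[] holders={T2,T3,T6}
Step 6: wait(T4) -> count=0 queue=[] holders={T2,T3,T4,T6}
Step 7: wait(T1) -> count=0 queue=[T1] holders={T2,T3,T4,T6}
Step 8: wait(T5) -> count=0 queue=[T1,T5] holders={T2,T3,T4,T6}
Step 9: signal(T6) -> count=0 queue=[T5] holders={T1,T2,T3,T4}
Step 10: wait(T6) -> count=0 queue=[T5,T6] holders={T1,T2,T3,T4}
Step 11: signal(T1) -> count=0 queue=[T6] holders={T2,T3,T4,T5}
Step 12: wait(T1) -> count=0 queue=[T6,T1] holders={T2,T3,T4,T5}
Step 13: signal(T4) -> count=0 queue=[T1] holders={T2,T3,T5,T6}
Step 14: signal(T3) -> count=0 queue=[] holders={T1,T2,T5,T6}
Step 15: signal(T6) -> count=1 queue=[] holders={T1,T2,T5}
Step 16: wait(T3) -> count=0 queue=[] holders={T1,T2,T3,T5}
Step 17: signal(T3) -> count=1 queue=[] holders={T1,T2,T5}
Final holders: {T1,T2,T5} -> 3 thread(s)

Answer: 3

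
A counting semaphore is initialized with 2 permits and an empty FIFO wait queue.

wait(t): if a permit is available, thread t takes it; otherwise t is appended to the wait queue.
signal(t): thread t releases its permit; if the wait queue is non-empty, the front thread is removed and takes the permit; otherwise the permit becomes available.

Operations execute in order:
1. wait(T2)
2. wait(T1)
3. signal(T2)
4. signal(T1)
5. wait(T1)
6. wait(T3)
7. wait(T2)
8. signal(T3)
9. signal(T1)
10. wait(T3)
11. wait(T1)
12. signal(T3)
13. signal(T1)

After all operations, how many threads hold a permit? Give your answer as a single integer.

Answer: 1

Derivation:
Step 1: wait(T2) -> count=1 queue=[] holders={T2}
Step 2: wait(T1) -> count=0 queue=[] holders={T1,T2}
Step 3: signal(T2) -> count=1 queue=[] holders={T1}
Step 4: signal(T1) -> count=2 queue=[] holders={none}
Step 5: wait(T1) -> count=1 queue=[] holders={T1}
Step 6: wait(T3) -> count=0 queue=[] holders={T1,T3}
Step 7: wait(T2) -> count=0 queue=[T2] holders={T1,T3}
Step 8: signal(T3) -> count=0 queue=[] holders={T1,T2}
Step 9: signal(T1) -> count=1 queue=[] holders={T2}
Step 10: wait(T3) -> count=0 queue=[] holders={T2,T3}
Step 11: wait(T1) -> count=0 queue=[T1] holders={T2,T3}
Step 12: signal(T3) -> count=0 queue=[] holders={T1,T2}
Step 13: signal(T1) -> count=1 queue=[] holders={T2}
Final holders: {T2} -> 1 thread(s)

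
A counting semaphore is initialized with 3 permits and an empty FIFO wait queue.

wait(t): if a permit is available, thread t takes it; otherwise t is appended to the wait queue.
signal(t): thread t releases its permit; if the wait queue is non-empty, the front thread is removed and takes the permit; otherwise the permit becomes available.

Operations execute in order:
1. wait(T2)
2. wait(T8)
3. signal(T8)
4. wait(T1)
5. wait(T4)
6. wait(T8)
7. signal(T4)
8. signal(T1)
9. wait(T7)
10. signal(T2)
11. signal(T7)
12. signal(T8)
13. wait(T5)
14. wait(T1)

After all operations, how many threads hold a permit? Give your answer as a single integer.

Answer: 2

Derivation:
Step 1: wait(T2) -> count=2 queue=[] holders={T2}
Step 2: wait(T8) -> count=1 queue=[] holders={T2,T8}
Step 3: signal(T8) -> count=2 queue=[] holders={T2}
Step 4: wait(T1) -> count=1 queue=[] holders={T1,T2}
Step 5: wait(T4) -> count=0 queue=[] holders={T1,T2,T4}
Step 6: wait(T8) -> count=0 queue=[T8] holders={T1,T2,T4}
Step 7: signal(T4) -> count=0 queue=[] holders={T1,T2,T8}
Step 8: signal(T1) -> count=1 queue=[] holders={T2,T8}
Step 9: wait(T7) -> count=0 queue=[] holders={T2,T7,T8}
Step 10: signal(T2) -> count=1 queue=[] holders={T7,T8}
Step 11: signal(T7) -> count=2 queue=[] holders={T8}
Step 12: signal(T8) -> count=3 queue=[] holders={none}
Step 13: wait(T5) -> count=2 queue=[] holders={T5}
Step 14: wait(T1) -> count=1 queue=[] holders={T1,T5}
Final holders: {T1,T5} -> 2 thread(s)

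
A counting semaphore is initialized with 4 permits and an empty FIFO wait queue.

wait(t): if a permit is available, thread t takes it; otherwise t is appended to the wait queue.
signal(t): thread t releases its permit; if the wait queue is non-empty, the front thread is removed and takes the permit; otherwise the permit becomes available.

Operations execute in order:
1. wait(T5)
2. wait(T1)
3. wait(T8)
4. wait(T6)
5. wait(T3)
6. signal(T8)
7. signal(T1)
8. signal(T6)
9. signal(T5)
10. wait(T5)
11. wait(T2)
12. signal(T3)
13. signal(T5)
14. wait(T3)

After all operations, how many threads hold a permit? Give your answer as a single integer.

Step 1: wait(T5) -> count=3 queue=[] holders={T5}
Step 2: wait(T1) -> count=2 queue=[] holders={T1,T5}
Step 3: wait(T8) -> count=1 queue=[] holders={T1,T5,T8}
Step 4: wait(T6) -> count=0 queue=[] holders={T1,T5,T6,T8}
Step 5: wait(T3) -> count=0 queue=[T3] holders={T1,T5,T6,T8}
Step 6: signal(T8) -> count=0 queue=[] holders={T1,T3,T5,T6}
Step 7: signal(T1) -> count=1 queue=[] holders={T3,T5,T6}
Step 8: signal(T6) -> count=2 queue=[] holders={T3,T5}
Step 9: signal(T5) -> count=3 queue=[] holders={T3}
Step 10: wait(T5) -> count=2 queue=[] holders={T3,T5}
Step 11: wait(T2) -> count=1 queue=[] holders={T2,T3,T5}
Step 12: signal(T3) -> count=2 queue=[] holders={T2,T5}
Step 13: signal(T5) -> count=3 queue=[] holders={T2}
Step 14: wait(T3) -> count=2 queue=[] holders={T2,T3}
Final holders: {T2,T3} -> 2 thread(s)

Answer: 2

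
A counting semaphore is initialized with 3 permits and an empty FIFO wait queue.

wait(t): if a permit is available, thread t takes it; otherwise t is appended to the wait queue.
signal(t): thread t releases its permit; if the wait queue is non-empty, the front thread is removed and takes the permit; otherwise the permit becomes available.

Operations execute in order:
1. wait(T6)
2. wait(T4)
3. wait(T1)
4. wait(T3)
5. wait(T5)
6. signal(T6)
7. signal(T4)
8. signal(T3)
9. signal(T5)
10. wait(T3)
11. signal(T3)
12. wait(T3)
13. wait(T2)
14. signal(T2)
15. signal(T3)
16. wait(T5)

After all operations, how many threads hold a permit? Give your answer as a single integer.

Step 1: wait(T6) -> count=2 queue=[] holders={T6}
Step 2: wait(T4) -> count=1 queue=[] holders={T4,T6}
Step 3: wait(T1) -> count=0 queue=[] holders={T1,T4,T6}
Step 4: wait(T3) -> count=0 queue=[T3] holders={T1,T4,T6}
Step 5: wait(T5) -> count=0 queue=[T3,T5] holders={T1,T4,T6}
Step 6: signal(T6) -> count=0 queue=[T5] holders={T1,T3,T4}
Step 7: signal(T4) -> count=0 queue=[] holders={T1,T3,T5}
Step 8: signal(T3) -> count=1 queue=[] holders={T1,T5}
Step 9: signal(T5) -> count=2 queue=[] holders={T1}
Step 10: wait(T3) -> count=1 queue=[] holders={T1,T3}
Step 11: signal(T3) -> count=2 queue=[] holders={T1}
Step 12: wait(T3) -> count=1 queue=[] holders={T1,T3}
Step 13: wait(T2) -> count=0 queue=[] holders={T1,T2,T3}
Step 14: signal(T2) -> count=1 queue=[] holders={T1,T3}
Step 15: signal(T3) -> count=2 queue=[] holders={T1}
Step 16: wait(T5) -> count=1 queue=[] holders={T1,T5}
Final holders: {T1,T5} -> 2 thread(s)

Answer: 2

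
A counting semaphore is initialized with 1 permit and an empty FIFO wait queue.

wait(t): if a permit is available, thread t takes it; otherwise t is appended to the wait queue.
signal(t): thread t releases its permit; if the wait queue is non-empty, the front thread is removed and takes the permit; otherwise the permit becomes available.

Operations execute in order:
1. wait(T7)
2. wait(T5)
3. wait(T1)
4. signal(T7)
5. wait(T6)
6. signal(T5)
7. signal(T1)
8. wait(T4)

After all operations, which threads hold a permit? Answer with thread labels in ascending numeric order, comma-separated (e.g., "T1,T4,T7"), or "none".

Step 1: wait(T7) -> count=0 queue=[] holders={T7}
Step 2: wait(T5) -> count=0 queue=[T5] holders={T7}
Step 3: wait(T1) -> count=0 queue=[T5,T1] holders={T7}
Step 4: signal(T7) -> count=0 queue=[T1] holders={T5}
Step 5: wait(T6) -> count=0 queue=[T1,T6] holders={T5}
Step 6: signal(T5) -> count=0 queue=[T6] holders={T1}
Step 7: signal(T1) -> count=0 queue=[] holders={T6}
Step 8: wait(T4) -> count=0 queue=[T4] holders={T6}
Final holders: T6

Answer: T6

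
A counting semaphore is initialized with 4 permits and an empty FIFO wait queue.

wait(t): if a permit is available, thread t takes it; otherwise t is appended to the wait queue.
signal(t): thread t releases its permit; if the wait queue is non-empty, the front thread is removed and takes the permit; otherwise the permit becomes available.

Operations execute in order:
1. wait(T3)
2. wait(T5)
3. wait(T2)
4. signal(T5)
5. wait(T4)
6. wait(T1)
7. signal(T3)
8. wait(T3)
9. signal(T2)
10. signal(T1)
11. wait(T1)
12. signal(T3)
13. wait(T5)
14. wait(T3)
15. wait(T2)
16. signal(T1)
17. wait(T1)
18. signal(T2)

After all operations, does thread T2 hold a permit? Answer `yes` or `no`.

Answer: no

Derivation:
Step 1: wait(T3) -> count=3 queue=[] holders={T3}
Step 2: wait(T5) -> count=2 queue=[] holders={T3,T5}
Step 3: wait(T2) -> count=1 queue=[] holders={T2,T3,T5}
Step 4: signal(T5) -> count=2 queue=[] holders={T2,T3}
Step 5: wait(T4) -> count=1 queue=[] holders={T2,T3,T4}
Step 6: wait(T1) -> count=0 queue=[] holders={T1,T2,T3,T4}
Step 7: signal(T3) -> count=1 queue=[] holders={T1,T2,T4}
Step 8: wait(T3) -> count=0 queue=[] holders={T1,T2,T3,T4}
Step 9: signal(T2) -> count=1 queue=[] holders={T1,T3,T4}
Step 10: signal(T1) -> count=2 queue=[] holders={T3,T4}
Step 11: wait(T1) -> count=1 queue=[] holders={T1,T3,T4}
Step 12: signal(T3) -> count=2 queue=[] holders={T1,T4}
Step 13: wait(T5) -> count=1 queue=[] holders={T1,T4,T5}
Step 14: wait(T3) -> count=0 queue=[] holders={T1,T3,T4,T5}
Step 15: wait(T2) -> count=0 queue=[T2] holders={T1,T3,T4,T5}
Step 16: signal(T1) -> count=0 queue=[] holders={T2,T3,T4,T5}
Step 17: wait(T1) -> count=0 queue=[T1] holders={T2,T3,T4,T5}
Step 18: signal(T2) -> count=0 queue=[] holders={T1,T3,T4,T5}
Final holders: {T1,T3,T4,T5} -> T2 not in holders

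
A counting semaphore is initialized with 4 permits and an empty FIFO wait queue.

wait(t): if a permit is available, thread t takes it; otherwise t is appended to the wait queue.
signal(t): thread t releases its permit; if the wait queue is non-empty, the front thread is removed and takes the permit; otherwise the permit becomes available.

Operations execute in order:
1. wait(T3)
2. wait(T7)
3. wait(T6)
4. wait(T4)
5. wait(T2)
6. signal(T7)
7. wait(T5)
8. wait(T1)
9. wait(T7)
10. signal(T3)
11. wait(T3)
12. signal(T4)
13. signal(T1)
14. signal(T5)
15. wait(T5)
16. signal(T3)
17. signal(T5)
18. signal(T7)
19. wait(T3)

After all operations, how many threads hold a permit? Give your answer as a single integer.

Answer: 3

Derivation:
Step 1: wait(T3) -> count=3 queue=[] holders={T3}
Step 2: wait(T7) -> count=2 queue=[] holders={T3,T7}
Step 3: wait(T6) -> count=1 queue=[] holders={T3,T6,T7}
Step 4: wait(T4) -> count=0 queue=[] holders={T3,T4,T6,T7}
Step 5: wait(T2) -> count=0 queue=[T2] holders={T3,T4,T6,T7}
Step 6: signal(T7) -> count=0 queue=[] holders={T2,T3,T4,T6}
Step 7: wait(T5) -> count=0 queue=[T5] holders={T2,T3,T4,T6}
Step 8: wait(T1) -> count=0 queue=[T5,T1] holders={T2,T3,T4,T6}
Step 9: wait(T7) -> count=0 queue=[T5,T1,T7] holders={T2,T3,T4,T6}
Step 10: signal(T3) -> count=0 queue=[T1,T7] holders={T2,T4,T5,T6}
Step 11: wait(T3) -> count=0 queue=[T1,T7,T3] holders={T2,T4,T5,T6}
Step 12: signal(T4) -> count=0 queue=[T7,T3] holders={T1,T2,T5,T6}
Step 13: signal(T1) -> count=0 queue=[T3] holders={T2,T5,T6,T7}
Step 14: signal(T5) -> count=0 queue=[] holders={T2,T3,T6,T7}
Step 15: wait(T5) -> count=0 queue=[T5] holders={T2,T3,T6,T7}
Step 16: signal(T3) -> count=0 queue=[] holders={T2,T5,T6,T7}
Step 17: signal(T5) -> count=1 queue=[] holders={T2,T6,T7}
Step 18: signal(T7) -> count=2 queue=[] holders={T2,T6}
Step 19: wait(T3) -> count=1 queue=[] holders={T2,T3,T6}
Final holders: {T2,T3,T6} -> 3 thread(s)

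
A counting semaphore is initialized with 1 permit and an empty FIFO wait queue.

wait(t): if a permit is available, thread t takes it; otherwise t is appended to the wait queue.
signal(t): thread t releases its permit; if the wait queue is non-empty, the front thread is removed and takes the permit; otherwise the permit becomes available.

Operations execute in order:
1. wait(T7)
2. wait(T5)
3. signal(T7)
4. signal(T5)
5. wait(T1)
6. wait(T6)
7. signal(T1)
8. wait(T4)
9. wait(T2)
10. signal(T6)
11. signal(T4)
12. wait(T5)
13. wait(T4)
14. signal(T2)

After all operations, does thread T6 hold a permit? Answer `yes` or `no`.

Step 1: wait(T7) -> count=0 queue=[] holders={T7}
Step 2: wait(T5) -> count=0 queue=[T5] holders={T7}
Step 3: signal(T7) -> count=0 queue=[] holders={T5}
Step 4: signal(T5) -> count=1 queue=[] holders={none}
Step 5: wait(T1) -> count=0 queue=[] holders={T1}
Step 6: wait(T6) -> count=0 queue=[T6] holders={T1}
Step 7: signal(T1) -> count=0 queue=[] holders={T6}
Step 8: wait(T4) -> count=0 queue=[T4] holders={T6}
Step 9: wait(T2) -> count=0 queue=[T4,T2] holders={T6}
Step 10: signal(T6) -> count=0 queue=[T2] holders={T4}
Step 11: signal(T4) -> count=0 queue=[] holders={T2}
Step 12: wait(T5) -> count=0 queue=[T5] holders={T2}
Step 13: wait(T4) -> count=0 queue=[T5,T4] holders={T2}
Step 14: signal(T2) -> count=0 queue=[T4] holders={T5}
Final holders: {T5} -> T6 not in holders

Answer: no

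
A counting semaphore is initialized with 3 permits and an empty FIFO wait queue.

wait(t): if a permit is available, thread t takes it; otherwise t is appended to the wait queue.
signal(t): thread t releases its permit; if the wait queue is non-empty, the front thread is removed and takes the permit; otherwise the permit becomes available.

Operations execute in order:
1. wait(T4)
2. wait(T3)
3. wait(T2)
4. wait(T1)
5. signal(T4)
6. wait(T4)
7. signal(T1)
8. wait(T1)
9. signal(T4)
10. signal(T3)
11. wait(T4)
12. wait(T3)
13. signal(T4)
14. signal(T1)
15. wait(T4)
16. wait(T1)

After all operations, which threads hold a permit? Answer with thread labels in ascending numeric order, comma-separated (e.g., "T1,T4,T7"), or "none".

Answer: T2,T3,T4

Derivation:
Step 1: wait(T4) -> count=2 queue=[] holders={T4}
Step 2: wait(T3) -> count=1 queue=[] holders={T3,T4}
Step 3: wait(T2) -> count=0 queue=[] holders={T2,T3,T4}
Step 4: wait(T1) -> count=0 queue=[T1] holders={T2,T3,T4}
Step 5: signal(T4) -> count=0 queue=[] holders={T1,T2,T3}
Step 6: wait(T4) -> count=0 queue=[T4] holders={T1,T2,T3}
Step 7: signal(T1) -> count=0 queue=[] holders={T2,T3,T4}
Step 8: wait(T1) -> count=0 queue=[T1] holders={T2,T3,T4}
Step 9: signal(T4) -> count=0 queue=[] holders={T1,T2,T3}
Step 10: signal(T3) -> count=1 queue=[] holders={T1,T2}
Step 11: wait(T4) -> count=0 queue=[] holders={T1,T2,T4}
Step 12: wait(T3) -> count=0 queue=[T3] holders={T1,T2,T4}
Step 13: signal(T4) -> count=0 queue=[] holders={T1,T2,T3}
Step 14: signal(T1) -> count=1 queue=[] holders={T2,T3}
Step 15: wait(T4) -> count=0 queue=[] holders={T2,T3,T4}
Step 16: wait(T1) -> count=0 queue=[T1] holders={T2,T3,T4}
Final holders: T2,T3,T4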